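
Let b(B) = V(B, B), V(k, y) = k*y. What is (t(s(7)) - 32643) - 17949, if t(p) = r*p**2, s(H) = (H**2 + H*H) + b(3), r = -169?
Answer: -1985473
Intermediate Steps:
b(B) = B**2 (b(B) = B*B = B**2)
s(H) = 9 + 2*H**2 (s(H) = (H**2 + H*H) + 3**2 = (H**2 + H**2) + 9 = 2*H**2 + 9 = 9 + 2*H**2)
t(p) = -169*p**2
(t(s(7)) - 32643) - 17949 = (-169*(9 + 2*7**2)**2 - 32643) - 17949 = (-169*(9 + 2*49)**2 - 32643) - 17949 = (-169*(9 + 98)**2 - 32643) - 17949 = (-169*107**2 - 32643) - 17949 = (-169*11449 - 32643) - 17949 = (-1934881 - 32643) - 17949 = -1967524 - 17949 = -1985473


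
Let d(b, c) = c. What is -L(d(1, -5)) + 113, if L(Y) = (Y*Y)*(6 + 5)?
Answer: -162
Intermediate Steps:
L(Y) = 11*Y**2 (L(Y) = Y**2*11 = 11*Y**2)
-L(d(1, -5)) + 113 = -11*(-5)**2 + 113 = -11*25 + 113 = -1*275 + 113 = -275 + 113 = -162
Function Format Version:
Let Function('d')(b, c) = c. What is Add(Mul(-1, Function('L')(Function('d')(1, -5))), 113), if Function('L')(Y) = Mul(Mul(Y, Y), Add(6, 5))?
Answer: -162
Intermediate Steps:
Function('L')(Y) = Mul(11, Pow(Y, 2)) (Function('L')(Y) = Mul(Pow(Y, 2), 11) = Mul(11, Pow(Y, 2)))
Add(Mul(-1, Function('L')(Function('d')(1, -5))), 113) = Add(Mul(-1, Mul(11, Pow(-5, 2))), 113) = Add(Mul(-1, Mul(11, 25)), 113) = Add(Mul(-1, 275), 113) = Add(-275, 113) = -162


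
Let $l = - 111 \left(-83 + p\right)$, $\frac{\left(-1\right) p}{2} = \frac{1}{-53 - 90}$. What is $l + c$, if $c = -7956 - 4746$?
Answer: $- \frac{499149}{143} \approx -3490.6$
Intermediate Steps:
$p = \frac{2}{143}$ ($p = - \frac{2}{-53 - 90} = - \frac{2}{-143} = \left(-2\right) \left(- \frac{1}{143}\right) = \frac{2}{143} \approx 0.013986$)
$c = -12702$
$l = \frac{1317237}{143}$ ($l = - 111 \left(-83 + \frac{2}{143}\right) = \left(-111\right) \left(- \frac{11867}{143}\right) = \frac{1317237}{143} \approx 9211.5$)
$l + c = \frac{1317237}{143} - 12702 = - \frac{499149}{143}$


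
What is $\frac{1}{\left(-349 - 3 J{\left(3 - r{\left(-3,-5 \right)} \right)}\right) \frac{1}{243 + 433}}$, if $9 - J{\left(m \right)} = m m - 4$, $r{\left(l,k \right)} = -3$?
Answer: $- \frac{169}{70} \approx -2.4143$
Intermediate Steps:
$J{\left(m \right)} = 13 - m^{2}$ ($J{\left(m \right)} = 9 - \left(m m - 4\right) = 9 - \left(m^{2} - 4\right) = 9 - \left(-4 + m^{2}\right) = 13 - m^{2}$)
$\frac{1}{\left(-349 - 3 J{\left(3 - r{\left(-3,-5 \right)} \right)}\right) \frac{1}{243 + 433}} = \frac{1}{\left(-349 - 3 \left(13 - \left(3 - -3\right)^{2}\right)\right) \frac{1}{243 + 433}} = \frac{1}{\left(-349 - 3 \left(13 - \left(3 + 3\right)^{2}\right)\right) \frac{1}{676}} = \frac{1}{\left(-349 - 3 \left(13 - 6^{2}\right)\right) \frac{1}{676}} = \frac{1}{\left(-349 - 3 \left(13 - 36\right)\right) \frac{1}{676}} = \frac{1}{\left(-349 - -69\right) \frac{1}{676}} = \frac{1}{\left(-349 + 69\right) \frac{1}{676}} = \frac{1}{\left(-280\right) \frac{1}{676}} = \frac{1}{- \frac{70}{169}} = - \frac{169}{70}$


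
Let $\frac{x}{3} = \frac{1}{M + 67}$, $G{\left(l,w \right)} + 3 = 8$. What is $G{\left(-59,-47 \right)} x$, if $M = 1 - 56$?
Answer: $\frac{5}{4} \approx 1.25$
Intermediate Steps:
$M = -55$ ($M = 1 - 56 = -55$)
$G{\left(l,w \right)} = 5$ ($G{\left(l,w \right)} = -3 + 8 = 5$)
$x = \frac{1}{4}$ ($x = \frac{3}{-55 + 67} = \frac{3}{12} = 3 \cdot \frac{1}{12} = \frac{1}{4} \approx 0.25$)
$G{\left(-59,-47 \right)} x = 5 \cdot \frac{1}{4} = \frac{5}{4}$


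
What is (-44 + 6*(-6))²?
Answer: 6400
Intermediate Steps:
(-44 + 6*(-6))² = (-44 - 36)² = (-80)² = 6400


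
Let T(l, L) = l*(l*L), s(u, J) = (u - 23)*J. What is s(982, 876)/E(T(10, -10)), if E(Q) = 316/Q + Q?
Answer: -210021000/250079 ≈ -839.82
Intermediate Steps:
s(u, J) = J*(-23 + u) (s(u, J) = (-23 + u)*J = J*(-23 + u))
T(l, L) = L*l² (T(l, L) = l*(L*l) = L*l²)
E(Q) = Q + 316/Q
s(982, 876)/E(T(10, -10)) = (876*(-23 + 982))/(-10*10² + 316/((-10*10²))) = (876*959)/(-10*100 + 316/((-10*100))) = 840084/(-1000 + 316/(-1000)) = 840084/(-1000 + 316*(-1/1000)) = 840084/(-1000 - 79/250) = 840084/(-250079/250) = 840084*(-250/250079) = -210021000/250079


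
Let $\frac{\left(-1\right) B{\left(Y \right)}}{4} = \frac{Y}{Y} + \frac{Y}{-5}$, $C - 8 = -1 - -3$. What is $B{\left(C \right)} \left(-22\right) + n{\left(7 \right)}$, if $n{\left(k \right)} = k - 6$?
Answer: $-87$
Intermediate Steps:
$n{\left(k \right)} = -6 + k$
$C = 10$ ($C = 8 - -2 = 8 + \left(-1 + 3\right) = 8 + 2 = 10$)
$B{\left(Y \right)} = -4 + \frac{4 Y}{5}$ ($B{\left(Y \right)} = - 4 \left(\frac{Y}{Y} + \frac{Y}{-5}\right) = - 4 \left(1 + Y \left(- \frac{1}{5}\right)\right) = - 4 \left(1 - \frac{Y}{5}\right) = -4 + \frac{4 Y}{5}$)
$B{\left(C \right)} \left(-22\right) + n{\left(7 \right)} = \left(-4 + \frac{4}{5} \cdot 10\right) \left(-22\right) + \left(-6 + 7\right) = \left(-4 + 8\right) \left(-22\right) + 1 = 4 \left(-22\right) + 1 = -88 + 1 = -87$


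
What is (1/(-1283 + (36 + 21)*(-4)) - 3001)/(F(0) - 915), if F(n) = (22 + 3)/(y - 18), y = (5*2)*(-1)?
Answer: 126966336/38749595 ≈ 3.2766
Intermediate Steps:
y = -10 (y = 10*(-1) = -10)
F(n) = -25/28 (F(n) = (22 + 3)/(-10 - 18) = 25/(-28) = 25*(-1/28) = -25/28)
(1/(-1283 + (36 + 21)*(-4)) - 3001)/(F(0) - 915) = (1/(-1283 + (36 + 21)*(-4)) - 3001)/(-25/28 - 915) = (1/(-1283 + 57*(-4)) - 3001)/(-25645/28) = (1/(-1283 - 228) - 3001)*(-28/25645) = (1/(-1511) - 3001)*(-28/25645) = (-1/1511 - 3001)*(-28/25645) = -4534512/1511*(-28/25645) = 126966336/38749595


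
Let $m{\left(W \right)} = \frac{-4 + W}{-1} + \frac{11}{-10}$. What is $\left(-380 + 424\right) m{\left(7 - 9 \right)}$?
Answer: $\frac{1078}{5} \approx 215.6$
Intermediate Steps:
$m{\left(W \right)} = \frac{29}{10} - W$ ($m{\left(W \right)} = \left(-4 + W\right) \left(-1\right) + 11 \left(- \frac{1}{10}\right) = \left(4 - W\right) - \frac{11}{10} = \frac{29}{10} - W$)
$\left(-380 + 424\right) m{\left(7 - 9 \right)} = \left(-380 + 424\right) \left(\frac{29}{10} - \left(7 - 9\right)\right) = 44 \left(\frac{29}{10} - -2\right) = 44 \left(\frac{29}{10} + 2\right) = 44 \cdot \frac{49}{10} = \frac{1078}{5}$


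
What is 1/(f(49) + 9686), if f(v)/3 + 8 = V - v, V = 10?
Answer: 1/9545 ≈ 0.00010477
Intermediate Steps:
f(v) = 6 - 3*v (f(v) = -24 + 3*(10 - v) = -24 + (30 - 3*v) = 6 - 3*v)
1/(f(49) + 9686) = 1/((6 - 3*49) + 9686) = 1/((6 - 147) + 9686) = 1/(-141 + 9686) = 1/9545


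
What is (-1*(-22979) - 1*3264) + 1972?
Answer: 21687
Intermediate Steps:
(-1*(-22979) - 1*3264) + 1972 = (22979 - 3264) + 1972 = 19715 + 1972 = 21687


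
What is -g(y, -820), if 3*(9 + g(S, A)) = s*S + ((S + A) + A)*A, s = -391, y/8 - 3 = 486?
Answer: 3392659/3 ≈ 1.1309e+6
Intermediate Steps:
y = 3912 (y = 24 + 8*486 = 24 + 3888 = 3912)
g(S, A) = -9 - 391*S/3 + A*(S + 2*A)/3 (g(S, A) = -9 + (-391*S + ((S + A) + A)*A)/3 = -9 + (-391*S + ((A + S) + A)*A)/3 = -9 + (-391*S + (S + 2*A)*A)/3 = -9 + (-391*S + A*(S + 2*A))/3 = -9 + (-391*S/3 + A*(S + 2*A)/3) = -9 - 391*S/3 + A*(S + 2*A)/3)
-g(y, -820) = -(-9 - 391/3*3912 + (⅔)*(-820)² + (⅓)*(-820)*3912) = -(-9 - 509864 + (⅔)*672400 - 1069280) = -(-9 - 509864 + 1344800/3 - 1069280) = -1*(-3392659/3) = 3392659/3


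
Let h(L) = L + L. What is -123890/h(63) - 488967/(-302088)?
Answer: -6227345413/6343848 ≈ -981.64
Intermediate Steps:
h(L) = 2*L
-123890/h(63) - 488967/(-302088) = -123890/(2*63) - 488967/(-302088) = -123890/126 - 488967*(-1/302088) = -123890*1/126 + 162989/100696 = -61945/63 + 162989/100696 = -6227345413/6343848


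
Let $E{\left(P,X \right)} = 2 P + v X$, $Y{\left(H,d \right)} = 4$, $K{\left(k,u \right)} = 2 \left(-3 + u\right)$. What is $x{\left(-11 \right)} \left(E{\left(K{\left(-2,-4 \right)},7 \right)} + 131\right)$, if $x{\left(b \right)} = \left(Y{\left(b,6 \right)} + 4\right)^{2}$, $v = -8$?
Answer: $3008$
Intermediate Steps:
$K{\left(k,u \right)} = -6 + 2 u$
$x{\left(b \right)} = 64$ ($x{\left(b \right)} = \left(4 + 4\right)^{2} = 8^{2} = 64$)
$E{\left(P,X \right)} = - 8 X + 2 P$ ($E{\left(P,X \right)} = 2 P - 8 X = - 8 X + 2 P$)
$x{\left(-11 \right)} \left(E{\left(K{\left(-2,-4 \right)},7 \right)} + 131\right) = 64 \left(\left(\left(-8\right) 7 + 2 \left(-6 + 2 \left(-4\right)\right)\right) + 131\right) = 64 \left(\left(-56 + 2 \left(-6 - 8\right)\right) + 131\right) = 64 \left(\left(-56 + 2 \left(-14\right)\right) + 131\right) = 64 \left(\left(-56 - 28\right) + 131\right) = 64 \left(-84 + 131\right) = 64 \cdot 47 = 3008$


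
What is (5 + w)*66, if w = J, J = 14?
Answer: 1254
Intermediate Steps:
w = 14
(5 + w)*66 = (5 + 14)*66 = 19*66 = 1254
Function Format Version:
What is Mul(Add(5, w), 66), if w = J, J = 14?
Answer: 1254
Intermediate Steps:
w = 14
Mul(Add(5, w), 66) = Mul(Add(5, 14), 66) = Mul(19, 66) = 1254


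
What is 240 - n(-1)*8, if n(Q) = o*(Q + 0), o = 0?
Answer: 240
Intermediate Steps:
n(Q) = 0 (n(Q) = 0*(Q + 0) = 0*Q = 0)
240 - n(-1)*8 = 240 - 0*8 = 240 - 1*0 = 240 + 0 = 240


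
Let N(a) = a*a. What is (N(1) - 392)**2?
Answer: 152881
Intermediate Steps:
N(a) = a**2
(N(1) - 392)**2 = (1**2 - 392)**2 = (1 - 392)**2 = (-391)**2 = 152881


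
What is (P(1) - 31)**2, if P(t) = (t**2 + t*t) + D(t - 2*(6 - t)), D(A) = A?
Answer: 1444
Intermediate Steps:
P(t) = -12 + 2*t**2 + 3*t (P(t) = (t**2 + t*t) + (t - 2*(6 - t)) = (t**2 + t**2) + (t + (-12 + 2*t)) = 2*t**2 + (-12 + 3*t) = -12 + 2*t**2 + 3*t)
(P(1) - 31)**2 = ((-12 + 2*1**2 + 3*1) - 31)**2 = ((-12 + 2*1 + 3) - 31)**2 = ((-12 + 2 + 3) - 31)**2 = (-7 - 31)**2 = (-38)**2 = 1444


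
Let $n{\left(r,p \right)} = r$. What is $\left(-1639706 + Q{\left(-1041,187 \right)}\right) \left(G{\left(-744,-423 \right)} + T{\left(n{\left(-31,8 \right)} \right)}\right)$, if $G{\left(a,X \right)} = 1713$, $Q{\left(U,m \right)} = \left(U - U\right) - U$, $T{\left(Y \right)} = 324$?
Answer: $-3337960605$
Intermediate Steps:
$Q{\left(U,m \right)} = - U$ ($Q{\left(U,m \right)} = 0 - U = - U$)
$\left(-1639706 + Q{\left(-1041,187 \right)}\right) \left(G{\left(-744,-423 \right)} + T{\left(n{\left(-31,8 \right)} \right)}\right) = \left(-1639706 - -1041\right) \left(1713 + 324\right) = \left(-1639706 + 1041\right) 2037 = \left(-1638665\right) 2037 = -3337960605$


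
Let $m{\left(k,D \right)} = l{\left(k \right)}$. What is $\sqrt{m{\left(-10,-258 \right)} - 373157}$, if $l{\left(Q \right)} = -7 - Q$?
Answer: $i \sqrt{373154} \approx 610.86 i$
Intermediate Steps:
$m{\left(k,D \right)} = -7 - k$
$\sqrt{m{\left(-10,-258 \right)} - 373157} = \sqrt{\left(-7 - -10\right) - 373157} = \sqrt{\left(-7 + 10\right) - 373157} = \sqrt{3 - 373157} = \sqrt{-373154} = i \sqrt{373154}$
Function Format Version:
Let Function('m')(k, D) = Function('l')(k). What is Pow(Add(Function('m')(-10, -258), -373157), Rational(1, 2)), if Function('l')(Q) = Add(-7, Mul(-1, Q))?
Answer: Mul(I, Pow(373154, Rational(1, 2))) ≈ Mul(610.86, I)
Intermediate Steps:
Function('m')(k, D) = Add(-7, Mul(-1, k))
Pow(Add(Function('m')(-10, -258), -373157), Rational(1, 2)) = Pow(Add(Add(-7, Mul(-1, -10)), -373157), Rational(1, 2)) = Pow(Add(Add(-7, 10), -373157), Rational(1, 2)) = Pow(Add(3, -373157), Rational(1, 2)) = Pow(-373154, Rational(1, 2)) = Mul(I, Pow(373154, Rational(1, 2)))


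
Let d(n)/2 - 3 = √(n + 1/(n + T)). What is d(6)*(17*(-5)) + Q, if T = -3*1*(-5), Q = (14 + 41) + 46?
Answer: -409 - 170*√2667/21 ≈ -827.06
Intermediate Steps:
Q = 101 (Q = 55 + 46 = 101)
T = 15 (T = -3*(-5) = 15)
d(n) = 6 + 2*√(n + 1/(15 + n)) (d(n) = 6 + 2*√(n + 1/(n + 15)) = 6 + 2*√(n + 1/(15 + n)))
d(6)*(17*(-5)) + Q = (6 + 2*√((1 + 6*(15 + 6))/(15 + 6)))*(17*(-5)) + 101 = (6 + 2*√((1 + 6*21)/21))*(-85) + 101 = (6 + 2*√((1 + 126)/21))*(-85) + 101 = (6 + 2*√((1/21)*127))*(-85) + 101 = (6 + 2*√(127/21))*(-85) + 101 = (6 + 2*(√2667/21))*(-85) + 101 = (6 + 2*√2667/21)*(-85) + 101 = (-510 - 170*√2667/21) + 101 = -409 - 170*√2667/21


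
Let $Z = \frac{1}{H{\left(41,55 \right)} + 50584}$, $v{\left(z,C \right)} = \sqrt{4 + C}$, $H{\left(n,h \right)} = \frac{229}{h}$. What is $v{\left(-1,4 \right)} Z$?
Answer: $\frac{110 \sqrt{2}}{2782349} \approx 5.5911 \cdot 10^{-5}$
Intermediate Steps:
$Z = \frac{55}{2782349}$ ($Z = \frac{1}{\frac{229}{55} + 50584} = \frac{1}{\frac{2782349}{55}} = \frac{55}{2782349} \approx 1.9767 \cdot 10^{-5}$)
$v{\left(-1,4 \right)} Z = \sqrt{4 + 4} \cdot \frac{55}{2782349} = \sqrt{8} \cdot \frac{55}{2782349} = 2 \sqrt{2} \cdot \frac{55}{2782349} = \frac{110 \sqrt{2}}{2782349}$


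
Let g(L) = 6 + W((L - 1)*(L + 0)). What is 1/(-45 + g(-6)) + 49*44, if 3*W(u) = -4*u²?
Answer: 5154995/2391 ≈ 2156.0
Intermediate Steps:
W(u) = -4*u²/3 (W(u) = (-4*u²)/3 = -4*u²/3)
g(L) = 6 - 4*L²*(-1 + L)²/3 (g(L) = 6 - 4*(L + 0)²*(L - 1)²/3 = 6 - 4*L²*(-1 + L)²/3)
1/(-45 + g(-6)) + 49*44 = 1/(-45 + (6 - 4/3*(-6)²*(-1 - 6)²)) + 49*44 = 1/(-45 + (6 - 4/3*36*(-7)²)) + 2156 = 1/(-45 + (6 - 4/3*36*49)) + 2156 = 1/(-45 + (6 - 2352)) + 2156 = 1/(-45 - 2346) + 2156 = 1/(-2391) + 2156 = -1/2391 + 2156 = 5154995/2391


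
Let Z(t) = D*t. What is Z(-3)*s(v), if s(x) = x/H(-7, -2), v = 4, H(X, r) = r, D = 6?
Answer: 36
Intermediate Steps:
s(x) = -x/2 (s(x) = x/(-2) = x*(-½) = -x/2)
Z(t) = 6*t
Z(-3)*s(v) = (6*(-3))*(-½*4) = -18*(-2) = 36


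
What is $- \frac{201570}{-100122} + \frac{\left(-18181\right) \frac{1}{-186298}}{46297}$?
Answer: $\frac{289758471995417}{143926017549622} \approx 2.0132$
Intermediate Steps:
$- \frac{201570}{-100122} + \frac{\left(-18181\right) \frac{1}{-186298}}{46297} = \left(-201570\right) \left(- \frac{1}{100122}\right) + \left(-18181\right) \left(- \frac{1}{186298}\right) \frac{1}{46297} = \frac{33595}{16687} + \frac{18181}{186298} \cdot \frac{1}{46297} = \frac{33595}{16687} + \frac{18181}{8625038506} = \frac{289758471995417}{143926017549622}$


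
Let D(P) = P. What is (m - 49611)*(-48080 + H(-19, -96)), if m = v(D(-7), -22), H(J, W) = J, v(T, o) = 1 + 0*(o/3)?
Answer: 2386191390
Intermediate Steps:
v(T, o) = 1 (v(T, o) = 1 + 0*(o*(1/3)) = 1 + 0*(o/3) = 1 + 0 = 1)
m = 1
(m - 49611)*(-48080 + H(-19, -96)) = (1 - 49611)*(-48080 - 19) = -49610*(-48099) = 2386191390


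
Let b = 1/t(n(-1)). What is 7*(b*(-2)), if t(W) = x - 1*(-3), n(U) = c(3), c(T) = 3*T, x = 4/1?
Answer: -2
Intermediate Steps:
x = 4 (x = 4*1 = 4)
n(U) = 9 (n(U) = 3*3 = 9)
t(W) = 7 (t(W) = 4 - 1*(-3) = 4 + 3 = 7)
b = ⅐ (b = 1/7 = ⅐ ≈ 0.14286)
7*(b*(-2)) = 7*((⅐)*(-2)) = 7*(-2/7) = -2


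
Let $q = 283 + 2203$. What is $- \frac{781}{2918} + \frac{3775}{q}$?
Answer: $\frac{2268471}{1813537} \approx 1.2509$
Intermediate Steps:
$q = 2486$
$- \frac{781}{2918} + \frac{3775}{q} = - \frac{781}{2918} + \frac{3775}{2486} = \frac{2268471}{1813537}$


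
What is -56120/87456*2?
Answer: -7015/5466 ≈ -1.2834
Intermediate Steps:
-56120/87456*2 = -56120*1/87456*2 = -7015/10932*2 = -7015/5466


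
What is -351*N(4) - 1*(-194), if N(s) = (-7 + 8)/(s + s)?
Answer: 1201/8 ≈ 150.13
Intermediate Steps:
N(s) = 1/(2*s)
-351*N(4) - 1*(-194) = -351/(2*4) - 1*(-194) = -351/(2*4) + 194 = -351*⅛ + 194 = -351/8 + 194 = 1201/8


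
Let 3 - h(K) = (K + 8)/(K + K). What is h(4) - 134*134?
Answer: -35909/2 ≈ -17955.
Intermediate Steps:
h(K) = 3 - (8 + K)/(2*K) (h(K) = 3 - (K + 8)/(K + K) = 3 - (8 + K)/(2*K))
h(4) - 134*134 = (5/2 - 4/4) - 134*134 = (5/2 - 4*1/4) - 17956 = (5/2 - 1) - 17956 = 3/2 - 17956 = -35909/2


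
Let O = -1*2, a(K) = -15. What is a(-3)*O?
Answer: 30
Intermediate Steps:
O = -2
a(-3)*O = -15*(-2) = 30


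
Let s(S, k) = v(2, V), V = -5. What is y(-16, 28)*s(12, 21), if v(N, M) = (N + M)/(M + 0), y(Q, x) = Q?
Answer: -48/5 ≈ -9.6000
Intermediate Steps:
v(N, M) = (M + N)/M
s(S, k) = ⅗ (s(S, k) = (-5 + 2)/(-5) = -⅕*(-3) = ⅗)
y(-16, 28)*s(12, 21) = -16*⅗ = -48/5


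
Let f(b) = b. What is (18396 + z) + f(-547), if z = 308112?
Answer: 325961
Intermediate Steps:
(18396 + z) + f(-547) = (18396 + 308112) - 547 = 326508 - 547 = 325961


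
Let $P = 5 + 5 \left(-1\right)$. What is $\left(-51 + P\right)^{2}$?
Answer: $2601$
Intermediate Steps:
$P = 0$ ($P = 5 - 5 = 0$)
$\left(-51 + P\right)^{2} = \left(-51 + 0\right)^{2} = \left(-51\right)^{2} = 2601$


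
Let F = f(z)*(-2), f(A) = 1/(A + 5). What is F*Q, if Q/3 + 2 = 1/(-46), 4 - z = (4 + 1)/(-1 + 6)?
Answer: 279/184 ≈ 1.5163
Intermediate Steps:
z = 3 (z = 4 - (4 + 1)/(-1 + 6) = 4 - 5/5 = 4 - 1*1 = 4 - 1 = 3)
f(A) = 1/(5 + A)
F = -¼ (F = -2/(5 + 3) = -2/8 = (⅛)*(-2) = -¼ ≈ -0.25000)
Q = -279/46 (Q = -6 + 3/(-46) = -6 + 3*(-1/46) = -6 - 3/46 = -279/46 ≈ -6.0652)
F*Q = -¼*(-279/46) = 279/184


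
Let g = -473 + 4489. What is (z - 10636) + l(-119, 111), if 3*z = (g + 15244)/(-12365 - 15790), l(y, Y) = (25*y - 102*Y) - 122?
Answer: -47028663/1877 ≈ -25055.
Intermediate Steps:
l(y, Y) = -122 - 102*Y + 25*y (l(y, Y) = (-102*Y + 25*y) - 122 = -122 - 102*Y + 25*y)
g = 4016
z = -428/1877 (z = ((4016 + 15244)/(-12365 - 15790))/3 = (19260/(-28155))/3 = (19260*(-1/28155))/3 = (⅓)*(-1284/1877) = -428/1877 ≈ -0.22802)
(z - 10636) + l(-119, 111) = (-428/1877 - 10636) + (-122 - 102*111 + 25*(-119)) = -19964200/1877 + (-122 - 11322 - 2975) = -19964200/1877 - 14419 = -47028663/1877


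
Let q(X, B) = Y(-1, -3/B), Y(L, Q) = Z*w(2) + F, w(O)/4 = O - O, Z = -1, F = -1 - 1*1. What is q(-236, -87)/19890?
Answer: -1/9945 ≈ -0.00010055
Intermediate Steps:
F = -2 (F = -1 - 1 = -2)
w(O) = 0 (w(O) = 4*(O - O) = 4*0 = 0)
Y(L, Q) = -2 (Y(L, Q) = -1*0 - 2 = 0 - 2 = -2)
q(X, B) = -2
q(-236, -87)/19890 = -2/19890 = -2*1/19890 = -1/9945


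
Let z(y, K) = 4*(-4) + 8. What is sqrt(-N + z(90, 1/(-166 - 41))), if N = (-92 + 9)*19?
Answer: sqrt(1569) ≈ 39.611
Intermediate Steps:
z(y, K) = -8 (z(y, K) = -16 + 8 = -8)
N = -1577 (N = -83*19 = -1577)
sqrt(-N + z(90, 1/(-166 - 41))) = sqrt(-1*(-1577) - 8) = sqrt(1577 - 8) = sqrt(1569)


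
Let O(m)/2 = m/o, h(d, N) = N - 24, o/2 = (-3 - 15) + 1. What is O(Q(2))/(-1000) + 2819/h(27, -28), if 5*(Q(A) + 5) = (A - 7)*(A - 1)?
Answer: -2995207/55250 ≈ -54.212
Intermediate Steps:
o = -34 (o = 2*((-3 - 15) + 1) = 2*(-18 + 1) = 2*(-17) = -34)
h(d, N) = -24 + N
Q(A) = -5 + (-1 + A)*(-7 + A)/5 (Q(A) = -5 + ((A - 7)*(A - 1))/5 = -5 + ((-7 + A)*(-1 + A))/5 = -5 + ((-1 + A)*(-7 + A))/5 = -5 + (-1 + A)*(-7 + A)/5)
O(m) = -m/17 (O(m) = 2*(m/(-34)) = 2*(m*(-1/34)) = 2*(-m/34) = -m/17)
O(Q(2))/(-1000) + 2819/h(27, -28) = -(-18/5 - 8/5*2 + (1/5)*2**2)/17/(-1000) + 2819/(-24 - 28) = -(-18/5 - 16/5 + (1/5)*4)/17*(-1/1000) + 2819/(-52) = -(-18/5 - 16/5 + 4/5)/17*(-1/1000) + 2819*(-1/52) = -1/17*(-6)*(-1/1000) - 2819/52 = (6/17)*(-1/1000) - 2819/52 = -3/8500 - 2819/52 = -2995207/55250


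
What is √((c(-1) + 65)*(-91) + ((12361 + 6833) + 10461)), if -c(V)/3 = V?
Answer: √23467 ≈ 153.19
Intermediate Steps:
c(V) = -3*V
√((c(-1) + 65)*(-91) + ((12361 + 6833) + 10461)) = √((-3*(-1) + 65)*(-91) + ((12361 + 6833) + 10461)) = √((3 + 65)*(-91) + (19194 + 10461)) = √(68*(-91) + 29655) = √(-6188 + 29655) = √23467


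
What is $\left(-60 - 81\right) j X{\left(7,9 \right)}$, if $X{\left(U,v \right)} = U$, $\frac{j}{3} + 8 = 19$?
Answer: $-32571$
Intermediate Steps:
$j = 33$ ($j = -24 + 3 \cdot 19 = -24 + 57 = 33$)
$\left(-60 - 81\right) j X{\left(7,9 \right)} = \left(-60 - 81\right) 33 \cdot 7 = \left(-141\right) 33 \cdot 7 = \left(-4653\right) 7 = -32571$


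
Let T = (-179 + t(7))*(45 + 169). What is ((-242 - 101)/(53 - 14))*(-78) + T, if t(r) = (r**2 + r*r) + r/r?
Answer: -16434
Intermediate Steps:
t(r) = 1 + 2*r**2 (t(r) = (r**2 + r**2) + 1 = 2*r**2 + 1 = 1 + 2*r**2)
T = -17120 (T = (-179 + (1 + 2*7**2))*(45 + 169) = (-179 + (1 + 2*49))*214 = (-179 + (1 + 98))*214 = (-179 + 99)*214 = -80*214 = -17120)
((-242 - 101)/(53 - 14))*(-78) + T = ((-242 - 101)/(53 - 14))*(-78) - 17120 = -343/39*(-78) - 17120 = 686 - 17120 = -16434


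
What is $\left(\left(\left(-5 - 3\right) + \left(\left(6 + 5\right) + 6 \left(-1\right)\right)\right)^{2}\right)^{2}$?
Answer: $81$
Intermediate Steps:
$\left(\left(\left(-5 - 3\right) + \left(\left(6 + 5\right) + 6 \left(-1\right)\right)\right)^{2}\right)^{2} = \left(\left(-8 + \left(11 - 6\right)\right)^{2}\right)^{2} = \left(\left(-8 + 5\right)^{2}\right)^{2} = \left(\left(-3\right)^{2}\right)^{2} = 9^{2} = 81$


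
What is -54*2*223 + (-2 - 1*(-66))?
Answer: -24020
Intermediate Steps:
-54*2*223 + (-2 - 1*(-66)) = -108*223 + (-2 + 66) = -24084 + 64 = -24020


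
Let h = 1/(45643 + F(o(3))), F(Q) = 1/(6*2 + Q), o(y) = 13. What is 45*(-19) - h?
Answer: -975620005/1141076 ≈ -855.00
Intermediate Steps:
F(Q) = 1/(12 + Q)
h = 25/1141076 (h = 1/(45643 + 1/(12 + 13)) = 1/(45643 + 1/25) = 1/(1141076/25) = 25/1141076 ≈ 2.1909e-5)
45*(-19) - h = 45*(-19) - 1*25/1141076 = -855 - 25/1141076 = -975620005/1141076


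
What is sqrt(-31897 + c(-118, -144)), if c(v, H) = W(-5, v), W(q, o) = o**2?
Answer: 3*I*sqrt(1997) ≈ 134.06*I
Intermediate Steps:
c(v, H) = v**2
sqrt(-31897 + c(-118, -144)) = sqrt(-31897 + (-118)**2) = sqrt(-31897 + 13924) = sqrt(-17973) = 3*I*sqrt(1997)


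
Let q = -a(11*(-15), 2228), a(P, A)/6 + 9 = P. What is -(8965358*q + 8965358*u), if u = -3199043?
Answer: 28671205918642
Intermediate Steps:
a(P, A) = -54 + 6*P
q = 1044 (q = -(-54 + 6*(11*(-15))) = -(-54 + 6*(-165)) = -(-54 - 990) = -1*(-1044) = 1044)
-(8965358*q + 8965358*u) = -8965358/(1/(-3199043 + 1044)) = -8965358/(1/(-3197999)) = -8965358/(-1/3197999) = -8965358*(-3197999) = 28671205918642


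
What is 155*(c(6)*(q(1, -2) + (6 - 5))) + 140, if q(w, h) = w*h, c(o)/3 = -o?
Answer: 2930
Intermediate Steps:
c(o) = -3*o (c(o) = 3*(-o) = -3*o)
q(w, h) = h*w
155*(c(6)*(q(1, -2) + (6 - 5))) + 140 = 155*((-3*6)*(-2*1 + (6 - 5))) + 140 = 155*(-18*(-2 + 1)) + 140 = 155*(-18*(-1)) + 140 = 155*18 + 140 = 2790 + 140 = 2930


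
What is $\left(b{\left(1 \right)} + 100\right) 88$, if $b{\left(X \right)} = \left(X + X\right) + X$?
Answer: $9064$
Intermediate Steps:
$b{\left(X \right)} = 3 X$ ($b{\left(X \right)} = 2 X + X = 3 X$)
$\left(b{\left(1 \right)} + 100\right) 88 = \left(3 \cdot 1 + 100\right) 88 = \left(3 + 100\right) 88 = 103 \cdot 88 = 9064$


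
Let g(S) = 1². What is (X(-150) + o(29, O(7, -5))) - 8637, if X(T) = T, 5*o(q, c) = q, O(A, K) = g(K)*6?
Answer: -43906/5 ≈ -8781.2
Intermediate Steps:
g(S) = 1
O(A, K) = 6 (O(A, K) = 1*6 = 6)
o(q, c) = q/5
(X(-150) + o(29, O(7, -5))) - 8637 = (-150 + (⅕)*29) - 8637 = (-150 + 29/5) - 8637 = -721/5 - 8637 = -43906/5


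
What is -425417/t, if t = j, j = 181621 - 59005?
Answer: -425417/122616 ≈ -3.4695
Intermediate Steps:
j = 122616
t = 122616
-425417/t = -425417/122616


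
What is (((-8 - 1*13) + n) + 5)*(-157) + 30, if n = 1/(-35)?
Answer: 89127/35 ≈ 2546.5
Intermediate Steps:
n = -1/35 ≈ -0.028571
(((-8 - 1*13) + n) + 5)*(-157) + 30 = (((-8 - 1*13) - 1/35) + 5)*(-157) + 30 = (((-8 - 13) - 1/35) + 5)*(-157) + 30 = ((-21 - 1/35) + 5)*(-157) + 30 = (-736/35 + 5)*(-157) + 30 = -561/35*(-157) + 30 = 88077/35 + 30 = 89127/35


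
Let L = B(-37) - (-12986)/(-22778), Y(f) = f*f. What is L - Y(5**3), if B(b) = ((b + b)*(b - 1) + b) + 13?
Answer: -146207086/11389 ≈ -12838.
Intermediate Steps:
B(b) = 13 + b + 2*b*(-1 + b) (B(b) = ((2*b)*(-1 + b) + b) + 13 = (2*b*(-1 + b) + b) + 13 = (b + 2*b*(-1 + b)) + 13 = 13 + b + 2*b*(-1 + b))
Y(f) = f**2
L = 31746039/11389 (L = (13 - 1*(-37) + 2*(-37)**2) - (-12986)/(-22778) = (13 + 37 + 2*1369) - (-12986)*(-1)/22778 = (13 + 37 + 2738) - 1*6493/11389 = 2788 - 6493/11389 = 31746039/11389 ≈ 2787.4)
L - Y(5**3) = 31746039/11389 - (5**3)**2 = 31746039/11389 - 1*125**2 = 31746039/11389 - 1*15625 = 31746039/11389 - 15625 = -146207086/11389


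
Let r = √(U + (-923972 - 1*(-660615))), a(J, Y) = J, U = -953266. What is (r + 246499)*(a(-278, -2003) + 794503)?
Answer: 195775668275 + 794225*I*√1216623 ≈ 1.9578e+11 + 8.7604e+8*I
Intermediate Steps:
r = I*√1216623 (r = √(-953266 + (-923972 - 1*(-660615))) = √(-953266 + (-923972 + 660615)) = √(-953266 - 263357) = √(-1216623) = I*√1216623 ≈ 1103.0*I)
(r + 246499)*(a(-278, -2003) + 794503) = (I*√1216623 + 246499)*(-278 + 794503) = (246499 + I*√1216623)*794225 = 195775668275 + 794225*I*√1216623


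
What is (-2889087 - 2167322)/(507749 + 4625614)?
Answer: -5056409/5133363 ≈ -0.98501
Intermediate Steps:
(-2889087 - 2167322)/(507749 + 4625614) = -5056409/5133363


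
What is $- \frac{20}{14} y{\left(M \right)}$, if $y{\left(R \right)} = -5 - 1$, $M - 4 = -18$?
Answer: $\frac{60}{7} \approx 8.5714$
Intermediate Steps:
$M = -14$ ($M = 4 - 18 = -14$)
$y{\left(R \right)} = -6$
$- \frac{20}{14} y{\left(M \right)} = - \frac{20}{14} \left(-6\right) = \left(-20\right) \frac{1}{14} \left(-6\right) = \left(- \frac{10}{7}\right) \left(-6\right) = \frac{60}{7}$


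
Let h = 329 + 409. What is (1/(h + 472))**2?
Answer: 1/1464100 ≈ 6.8301e-7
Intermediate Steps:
h = 738
(1/(h + 472))**2 = (1/(738 + 472))**2 = (1/1210)**2 = 1/1464100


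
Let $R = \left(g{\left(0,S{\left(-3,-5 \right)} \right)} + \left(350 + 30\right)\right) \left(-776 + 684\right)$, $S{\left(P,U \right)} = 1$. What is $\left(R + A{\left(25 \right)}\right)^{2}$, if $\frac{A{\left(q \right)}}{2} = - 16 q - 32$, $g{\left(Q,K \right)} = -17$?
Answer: $1173747600$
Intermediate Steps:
$R = -33396$ ($R = \left(-17 + \left(350 + 30\right)\right) \left(-776 + 684\right) = \left(-17 + 380\right) \left(-92\right) = 363 \left(-92\right) = -33396$)
$A{\left(q \right)} = -64 - 32 q$ ($A{\left(q \right)} = 2 \left(- 16 q - 32\right) = 2 \left(-32 - 16 q\right) = -64 - 32 q$)
$\left(R + A{\left(25 \right)}\right)^{2} = \left(-33396 - 864\right)^{2} = \left(-34260\right)^{2} = 1173747600$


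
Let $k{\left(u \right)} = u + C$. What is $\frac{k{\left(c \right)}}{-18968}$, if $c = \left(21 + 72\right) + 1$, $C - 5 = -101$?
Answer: $\frac{1}{9484} \approx 0.00010544$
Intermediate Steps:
$C = -96$ ($C = 5 - 101 = -96$)
$c = 94$ ($c = 93 + 1 = 94$)
$k{\left(u \right)} = -96 + u$ ($k{\left(u \right)} = u - 96 = -96 + u$)
$\frac{k{\left(c \right)}}{-18968} = \frac{-96 + 94}{-18968} = \left(-2\right) \left(- \frac{1}{18968}\right) = \frac{1}{9484}$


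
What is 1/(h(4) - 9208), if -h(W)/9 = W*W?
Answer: -1/9352 ≈ -0.00010693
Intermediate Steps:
h(W) = -9*W**2 (h(W) = -9*W*W = -9*W**2)
1/(h(4) - 9208) = 1/(-9*4**2 - 9208) = 1/(-9*16 - 9208) = 1/(-144 - 9208) = 1/(-9352) = -1/9352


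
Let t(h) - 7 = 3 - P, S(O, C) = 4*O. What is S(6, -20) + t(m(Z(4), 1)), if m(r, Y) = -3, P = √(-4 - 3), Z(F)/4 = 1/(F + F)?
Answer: 34 - I*√7 ≈ 34.0 - 2.6458*I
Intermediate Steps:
Z(F) = 2/F (Z(F) = 4/(F + F) = 4/((2*F)) = 4*(1/(2*F)) = 2/F)
P = I*√7 (P = √(-7) = I*√7 ≈ 2.6458*I)
t(h) = 10 - I*√7 (t(h) = 7 + (3 - I*√7) = 10 - I*√7)
S(6, -20) + t(m(Z(4), 1)) = 4*6 + (10 - I*√7) = 24 + (10 - I*√7) = 34 - I*√7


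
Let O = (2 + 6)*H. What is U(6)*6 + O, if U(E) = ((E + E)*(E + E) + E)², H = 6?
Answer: 135048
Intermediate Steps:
O = 48 (O = (2 + 6)*6 = 8*6 = 48)
U(E) = (E + 4*E²)² (U(E) = ((2*E)*(2*E) + E)² = (4*E² + E)² = (E + 4*E²)²)
U(6)*6 + O = (6²*(1 + 4*6)²)*6 + 48 = (36*(1 + 24)²)*6 + 48 = (36*25²)*6 + 48 = (36*625)*6 + 48 = 22500*6 + 48 = 135000 + 48 = 135048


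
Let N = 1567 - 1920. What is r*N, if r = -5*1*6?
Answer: 10590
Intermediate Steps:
N = -353
r = -30 (r = -5*6 = -30)
r*N = -30*(-353) = 10590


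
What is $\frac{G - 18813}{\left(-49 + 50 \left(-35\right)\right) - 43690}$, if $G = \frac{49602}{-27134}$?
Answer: $\frac{85086924}{205716421} \approx 0.41361$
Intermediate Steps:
$G = - \frac{24801}{13567}$ ($G = 49602 \left(- \frac{1}{27134}\right) = - \frac{24801}{13567} \approx -1.828$)
$\frac{G - 18813}{\left(-49 + 50 \left(-35\right)\right) - 43690} = \frac{- \frac{24801}{13567} - 18813}{\left(-49 + 50 \left(-35\right)\right) - 43690} = - \frac{255260772}{13567 \left(\left(-49 - 1750\right) - 43690\right)} = - \frac{255260772}{13567 \left(-1799 - 43690\right)} = - \frac{255260772}{13567 \left(-45489\right)} = \left(- \frac{255260772}{13567}\right) \left(- \frac{1}{45489}\right) = \frac{85086924}{205716421}$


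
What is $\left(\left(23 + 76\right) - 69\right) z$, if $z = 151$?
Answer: $4530$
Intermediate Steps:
$\left(\left(23 + 76\right) - 69\right) z = \left(\left(23 + 76\right) - 69\right) 151 = \left(99 - 69\right) 151 = 30 \cdot 151 = 4530$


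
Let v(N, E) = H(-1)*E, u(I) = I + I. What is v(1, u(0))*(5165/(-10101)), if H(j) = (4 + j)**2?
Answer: 0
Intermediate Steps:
u(I) = 2*I
v(N, E) = 9*E (v(N, E) = (4 - 1)**2*E = 3**2*E = 9*E)
v(1, u(0))*(5165/(-10101)) = (9*(2*0))*(5165/(-10101)) = (9*0)*(5165*(-1/10101)) = 0*(-5165/10101) = 0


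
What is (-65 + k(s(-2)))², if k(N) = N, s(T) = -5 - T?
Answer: 4624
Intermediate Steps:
(-65 + k(s(-2)))² = (-65 + (-5 - 1*(-2)))² = (-65 + (-5 + 2))² = (-65 - 3)² = (-68)² = 4624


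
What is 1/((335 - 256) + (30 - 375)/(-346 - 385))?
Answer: 731/58094 ≈ 0.012583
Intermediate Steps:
1/((335 - 256) + (30 - 375)/(-346 - 385)) = 1/(79 - 345/(-731)) = 1/(79 - 345*(-1/731)) = 1/(79 + 345/731) = 1/(58094/731) = 731/58094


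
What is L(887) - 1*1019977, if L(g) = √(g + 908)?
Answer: -1019977 + √1795 ≈ -1.0199e+6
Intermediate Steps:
L(g) = √(908 + g)
L(887) - 1*1019977 = √(908 + 887) - 1*1019977 = √1795 - 1019977 = -1019977 + √1795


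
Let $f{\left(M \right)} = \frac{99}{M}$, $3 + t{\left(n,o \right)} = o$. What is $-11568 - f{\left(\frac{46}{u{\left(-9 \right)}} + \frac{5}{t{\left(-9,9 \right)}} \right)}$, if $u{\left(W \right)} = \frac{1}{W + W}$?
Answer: $- \frac{57411390}{4963} \approx -11568.0$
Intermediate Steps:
$u{\left(W \right)} = \frac{1}{2 W}$
$t{\left(n,o \right)} = -3 + o$
$-11568 - f{\left(\frac{46}{u{\left(-9 \right)}} + \frac{5}{t{\left(-9,9 \right)}} \right)} = -11568 - \frac{99}{\frac{46}{\frac{1}{2} \frac{1}{-9}} + \frac{5}{-3 + 9}} = -11568 - \frac{99}{\frac{46}{\frac{1}{2} \left(- \frac{1}{9}\right)} + \frac{5}{6}} = -11568 - \frac{99}{\frac{46}{- \frac{1}{18}} + 5 \cdot \frac{1}{6}} = -11568 - \frac{99}{46 \left(-18\right) + \frac{5}{6}} = -11568 - \frac{99}{-828 + \frac{5}{6}} = -11568 - \frac{99}{- \frac{4963}{6}} = -11568 - 99 \left(- \frac{6}{4963}\right) = -11568 - - \frac{594}{4963} = -11568 + \frac{594}{4963} = - \frac{57411390}{4963}$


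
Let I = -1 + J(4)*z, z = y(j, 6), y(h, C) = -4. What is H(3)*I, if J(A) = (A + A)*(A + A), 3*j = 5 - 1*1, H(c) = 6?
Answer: -1542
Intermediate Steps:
j = 4/3 (j = (5 - 1*1)/3 = (5 - 1)/3 = (⅓)*4 = 4/3 ≈ 1.3333)
z = -4
J(A) = 4*A² (J(A) = (2*A)*(2*A) = 4*A²)
I = -257 (I = -1 + (4*4²)*(-4) = -1 + (4*16)*(-4) = -1 + 64*(-4) = -1 - 256 = -257)
H(3)*I = 6*(-257) = -1542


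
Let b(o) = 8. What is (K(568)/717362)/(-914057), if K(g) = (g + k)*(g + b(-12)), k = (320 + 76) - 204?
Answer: -218880/327854878817 ≈ -6.6761e-7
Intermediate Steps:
k = 192 (k = 396 - 204 = 192)
K(g) = (8 + g)*(192 + g) (K(g) = (g + 192)*(g + 8) = (192 + g)*(8 + g) = (8 + g)*(192 + g))
(K(568)/717362)/(-914057) = ((1536 + 568**2 + 200*568)/717362)/(-914057) = ((1536 + 322624 + 113600)*(1/717362))*(-1/914057) = (437760*(1/717362))*(-1/914057) = (218880/358681)*(-1/914057) = -218880/327854878817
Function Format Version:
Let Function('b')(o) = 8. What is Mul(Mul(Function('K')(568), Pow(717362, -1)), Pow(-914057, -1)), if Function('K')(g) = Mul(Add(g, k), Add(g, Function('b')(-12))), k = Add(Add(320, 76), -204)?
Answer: Rational(-218880, 327854878817) ≈ -6.6761e-7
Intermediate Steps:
k = 192 (k = Add(396, -204) = 192)
Function('K')(g) = Mul(Add(8, g), Add(192, g)) (Function('K')(g) = Mul(Add(g, 192), Add(g, 8)) = Mul(Add(192, g), Add(8, g)) = Mul(Add(8, g), Add(192, g)))
Mul(Mul(Function('K')(568), Pow(717362, -1)), Pow(-914057, -1)) = Mul(Mul(Add(1536, Pow(568, 2), Mul(200, 568)), Pow(717362, -1)), Pow(-914057, -1)) = Mul(Mul(Add(1536, 322624, 113600), Rational(1, 717362)), Rational(-1, 914057)) = Mul(Mul(437760, Rational(1, 717362)), Rational(-1, 914057)) = Mul(Rational(218880, 358681), Rational(-1, 914057)) = Rational(-218880, 327854878817)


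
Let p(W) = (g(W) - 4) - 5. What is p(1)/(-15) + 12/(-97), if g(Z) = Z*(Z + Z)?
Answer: 499/1455 ≈ 0.34296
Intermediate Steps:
g(Z) = 2*Z**2 (g(Z) = Z*(2*Z) = 2*Z**2)
p(W) = -9 + 2*W**2 (p(W) = (2*W**2 - 4) - 5 = (-4 + 2*W**2) - 5 = -9 + 2*W**2)
p(1)/(-15) + 12/(-97) = (-9 + 2*1**2)/(-15) + 12/(-97) = (-9 + 2*1)*(-1/15) + 12*(-1/97) = (-9 + 2)*(-1/15) - 12/97 = -7*(-1/15) - 12/97 = 7/15 - 12/97 = 499/1455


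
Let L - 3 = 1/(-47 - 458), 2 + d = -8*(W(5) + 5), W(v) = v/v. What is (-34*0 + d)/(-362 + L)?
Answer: 12625/90648 ≈ 0.13928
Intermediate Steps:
W(v) = 1
d = -50 (d = -2 - 8*(1 + 5) = -2 - 8*6 = -2 - 48 = -50)
L = 1514/505 (L = 3 + 1/(-47 - 458) = 3 + 1/(-505) = 3 - 1/505 = 1514/505 ≈ 2.9980)
(-34*0 + d)/(-362 + L) = (-34*0 - 50)/(-362 + 1514/505) = (0 - 50)/(-181296/505) = -50*(-505/181296) = 12625/90648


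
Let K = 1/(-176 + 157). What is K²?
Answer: 1/361 ≈ 0.0027701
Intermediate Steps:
K = -1/19 (K = 1/(-19) = -1/19 ≈ -0.052632)
K² = (-1/19)² = 1/361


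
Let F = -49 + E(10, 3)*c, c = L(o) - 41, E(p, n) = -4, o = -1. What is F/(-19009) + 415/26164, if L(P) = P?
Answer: 4775219/497351476 ≈ 0.0096013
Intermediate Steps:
c = -42 (c = -1 - 41 = -42)
F = 119 (F = -49 - 4*(-42) = -49 + 168 = 119)
F/(-19009) + 415/26164 = 119/(-19009) + 415/26164 = 119*(-1/19009) + 415*(1/26164) = -119/19009 + 415/26164 = 4775219/497351476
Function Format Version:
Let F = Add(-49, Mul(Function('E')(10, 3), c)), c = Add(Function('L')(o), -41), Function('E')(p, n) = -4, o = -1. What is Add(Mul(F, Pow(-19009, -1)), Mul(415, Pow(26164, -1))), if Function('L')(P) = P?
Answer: Rational(4775219, 497351476) ≈ 0.0096013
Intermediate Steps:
c = -42 (c = Add(-1, -41) = -42)
F = 119 (F = Add(-49, Mul(-4, -42)) = Add(-49, 168) = 119)
Add(Mul(F, Pow(-19009, -1)), Mul(415, Pow(26164, -1))) = Add(Mul(119, Pow(-19009, -1)), Mul(415, Pow(26164, -1))) = Add(Mul(119, Rational(-1, 19009)), Mul(415, Rational(1, 26164))) = Add(Rational(-119, 19009), Rational(415, 26164)) = Rational(4775219, 497351476)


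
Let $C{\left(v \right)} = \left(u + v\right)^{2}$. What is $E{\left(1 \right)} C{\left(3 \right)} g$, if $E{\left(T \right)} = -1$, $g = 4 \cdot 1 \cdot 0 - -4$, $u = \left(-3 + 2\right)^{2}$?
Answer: $-64$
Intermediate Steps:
$u = 1$ ($u = \left(-1\right)^{2} = 1$)
$C{\left(v \right)} = \left(1 + v\right)^{2}$
$g = 4$ ($g = 4 \cdot 0 + 4 = 0 + 4 = 4$)
$E{\left(1 \right)} C{\left(3 \right)} g = - \left(1 + 3\right)^{2} \cdot 4 = - 4^{2} \cdot 4 = \left(-1\right) 16 \cdot 4 = \left(-16\right) 4 = -64$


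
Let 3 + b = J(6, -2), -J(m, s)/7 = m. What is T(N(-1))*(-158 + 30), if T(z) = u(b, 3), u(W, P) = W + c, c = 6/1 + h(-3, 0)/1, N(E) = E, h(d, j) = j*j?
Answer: 4992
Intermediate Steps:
h(d, j) = j**2
J(m, s) = -7*m
c = 6 (c = 6/1 + 0**2/1 = 6*1 + 0*1 = 6 + 0 = 6)
b = -45 (b = -3 - 7*6 = -3 - 42 = -45)
u(W, P) = 6 + W (u(W, P) = W + 6 = 6 + W)
T(z) = -39 (T(z) = 6 - 45 = -39)
T(N(-1))*(-158 + 30) = -39*(-158 + 30) = -39*(-128) = 4992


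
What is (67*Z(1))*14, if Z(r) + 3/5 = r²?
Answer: 1876/5 ≈ 375.20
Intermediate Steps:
Z(r) = -⅗ + r²
(67*Z(1))*14 = (67*(-⅗ + 1²))*14 = (67*(-⅗ + 1))*14 = (67*(⅖))*14 = (134/5)*14 = 1876/5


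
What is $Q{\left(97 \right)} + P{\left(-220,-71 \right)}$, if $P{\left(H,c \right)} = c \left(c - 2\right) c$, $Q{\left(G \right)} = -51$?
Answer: $-368044$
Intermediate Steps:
$P{\left(H,c \right)} = c^{2} \left(-2 + c\right)$ ($P{\left(H,c \right)} = c \left(-2 + c\right) c = c^{2} \left(-2 + c\right)$)
$Q{\left(97 \right)} + P{\left(-220,-71 \right)} = -51 + \left(-71\right)^{2} \left(-2 - 71\right) = -51 + 5041 \left(-73\right) = -51 - 367993 = -368044$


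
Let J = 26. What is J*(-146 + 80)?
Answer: -1716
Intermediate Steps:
J*(-146 + 80) = 26*(-146 + 80) = 26*(-66) = -1716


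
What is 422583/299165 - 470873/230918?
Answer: -43286699851/69082583470 ≈ -0.62659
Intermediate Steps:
422583/299165 - 470873/230918 = -43286699851/69082583470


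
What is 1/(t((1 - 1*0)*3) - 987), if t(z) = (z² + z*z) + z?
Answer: -1/966 ≈ -0.0010352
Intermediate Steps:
t(z) = z + 2*z² (t(z) = (z² + z²) + z = 2*z² + z = z + 2*z²)
1/(t((1 - 1*0)*3) - 987) = 1/(((1 - 1*0)*3)*(1 + 2*((1 - 1*0)*3)) - 987) = 1/(((1 + 0)*3)*(1 + 2*((1 + 0)*3)) - 987) = 1/((1*3)*(1 + 2*(1*3)) - 987) = 1/(3*(1 + 2*3) - 987) = 1/(3*(1 + 6) - 987) = 1/(3*7 - 987) = 1/(21 - 987) = 1/(-966) = -1/966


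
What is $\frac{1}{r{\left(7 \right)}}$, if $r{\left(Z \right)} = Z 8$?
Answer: $\frac{1}{56} \approx 0.017857$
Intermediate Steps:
$r{\left(Z \right)} = 8 Z$
$\frac{1}{r{\left(7 \right)}} = \frac{1}{8 \cdot 7} = \frac{1}{56}$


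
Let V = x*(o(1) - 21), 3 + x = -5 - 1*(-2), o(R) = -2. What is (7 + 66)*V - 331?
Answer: 9743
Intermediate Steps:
x = -6 (x = -3 + (-5 - 1*(-2)) = -3 + (-5 + 2) = -3 - 3 = -6)
V = 138 (V = -6*(-2 - 21) = -6*(-23) = 138)
(7 + 66)*V - 331 = (7 + 66)*138 - 331 = 73*138 - 331 = 10074 - 331 = 9743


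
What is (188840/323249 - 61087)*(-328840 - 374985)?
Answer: 13897814895897975/323249 ≈ 4.2994e+10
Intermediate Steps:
(188840/323249 - 61087)*(-328840 - 374985) = (188840*(1/323249) - 61087)*(-703825) = (188840/323249 - 61087)*(-703825) = -19746122823/323249*(-703825) = 13897814895897975/323249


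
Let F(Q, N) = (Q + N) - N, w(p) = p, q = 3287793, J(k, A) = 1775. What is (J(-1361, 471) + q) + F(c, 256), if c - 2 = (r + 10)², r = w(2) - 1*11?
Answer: 3289571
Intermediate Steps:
r = -9 (r = 2 - 1*11 = 2 - 11 = -9)
c = 3 (c = 2 + (-9 + 10)² = 2 + 1² = 2 + 1 = 3)
F(Q, N) = Q (F(Q, N) = (N + Q) - N = Q)
(J(-1361, 471) + q) + F(c, 256) = (1775 + 3287793) + 3 = 3289568 + 3 = 3289571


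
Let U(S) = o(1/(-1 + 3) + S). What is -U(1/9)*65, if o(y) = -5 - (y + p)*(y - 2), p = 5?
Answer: -58825/324 ≈ -181.56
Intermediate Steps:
o(y) = -5 - (-2 + y)*(5 + y) (o(y) = -5 - (y + 5)*(y - 2) = -5 - (5 + y)*(-2 + y) = -5 - (-2 + y)*(5 + y))
U(S) = 7/2 - (½ + S)² - 3*S (U(S) = 5 - (1/(-1 + 3) + S)² - 3*(1/(-1 + 3) + S) = 5 - (1/2 + S)² - 3*(1/2 + S) = 5 - (½ + S)² - 3*(½ + S) = 5 - (½ + S)² + (-3/2 - 3*S) = 7/2 - (½ + S)² - 3*S)
-U(1/9)*65 = -(13/4 - (1/9)² - 4/9)*65 = -(13/4 - (⅑)² - 4*⅑)*65 = -(13/4 - 1*1/81 - 4/9)*65 = -(13/4 - 1/81 - 4/9)*65 = -905*65/324 = -1*58825/324 = -58825/324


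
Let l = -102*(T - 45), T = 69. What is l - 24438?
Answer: -26886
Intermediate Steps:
l = -2448 (l = -102*(69 - 45) = -102*24 = -2448)
l - 24438 = -2448 - 24438 = -26886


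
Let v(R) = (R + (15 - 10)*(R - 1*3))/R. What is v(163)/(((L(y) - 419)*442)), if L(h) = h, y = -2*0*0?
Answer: -963/30187274 ≈ -3.1901e-5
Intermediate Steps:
y = 0 (y = 0*0 = 0)
v(R) = (-15 + 6*R)/R (v(R) = (R + 5*(R - 3))/R = (R + 5*(-3 + R))/R = (R + (-15 + 5*R))/R = (-15 + 6*R)/R)
v(163)/(((L(y) - 419)*442)) = (6 - 15/163)/(((0 - 419)*442)) = (6 - 15*1/163)/((-419*442)) = (6 - 15/163)/(-185198) = (963/163)*(-1/185198) = -963/30187274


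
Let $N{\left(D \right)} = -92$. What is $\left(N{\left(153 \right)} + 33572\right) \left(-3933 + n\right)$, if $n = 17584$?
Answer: $457035480$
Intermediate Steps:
$\left(N{\left(153 \right)} + 33572\right) \left(-3933 + n\right) = \left(-92 + 33572\right) \left(-3933 + 17584\right) = 33480 \cdot 13651 = 457035480$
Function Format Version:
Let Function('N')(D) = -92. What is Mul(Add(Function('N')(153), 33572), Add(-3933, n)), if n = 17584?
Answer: 457035480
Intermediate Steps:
Mul(Add(Function('N')(153), 33572), Add(-3933, n)) = Mul(Add(-92, 33572), Add(-3933, 17584)) = Mul(33480, 13651) = 457035480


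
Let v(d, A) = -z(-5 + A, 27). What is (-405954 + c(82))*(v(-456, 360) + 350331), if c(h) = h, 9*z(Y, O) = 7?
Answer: -1279703051584/9 ≈ -1.4219e+11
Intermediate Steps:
z(Y, O) = 7/9 (z(Y, O) = (1/9)*7 = 7/9)
v(d, A) = -7/9 (v(d, A) = -1*7/9 = -7/9)
(-405954 + c(82))*(v(-456, 360) + 350331) = (-405954 + 82)*(-7/9 + 350331) = -405872*3152972/9 = -1279703051584/9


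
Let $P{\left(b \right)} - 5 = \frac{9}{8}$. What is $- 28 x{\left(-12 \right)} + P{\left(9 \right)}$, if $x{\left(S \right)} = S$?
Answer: $\frac{2737}{8} \approx 342.13$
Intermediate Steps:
$P{\left(b \right)} = \frac{49}{8}$ ($P{\left(b \right)} = 5 + \frac{9}{8} = \frac{49}{8}$)
$- 28 x{\left(-12 \right)} + P{\left(9 \right)} = \left(-28\right) \left(-12\right) + \frac{49}{8} = 336 + \frac{49}{8} = \frac{2737}{8}$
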